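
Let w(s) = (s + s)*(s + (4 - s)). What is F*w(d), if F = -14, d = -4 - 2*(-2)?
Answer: 0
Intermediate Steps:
d = 0 (d = -4 + 4 = 0)
w(s) = 8*s (w(s) = (2*s)*4 = 8*s)
F*w(d) = -112*0 = -14*0 = 0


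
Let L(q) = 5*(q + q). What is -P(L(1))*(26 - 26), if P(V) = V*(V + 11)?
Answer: 0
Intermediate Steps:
L(q) = 10*q (L(q) = 5*(2*q) = 10*q)
P(V) = V*(11 + V)
-P(L(1))*(26 - 26) = -(10*1)*(11 + 10*1)*(26 - 26) = -10*(11 + 10)*0 = -10*21*0 = -210*0 = -1*0 = 0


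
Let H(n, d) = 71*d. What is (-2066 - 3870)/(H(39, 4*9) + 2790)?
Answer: -2968/2673 ≈ -1.1104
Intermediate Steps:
(-2066 - 3870)/(H(39, 4*9) + 2790) = (-2066 - 3870)/(71*(4*9) + 2790) = -5936/(71*36 + 2790) = -5936/(2556 + 2790) = -5936/5346 = -5936*1/5346 = -2968/2673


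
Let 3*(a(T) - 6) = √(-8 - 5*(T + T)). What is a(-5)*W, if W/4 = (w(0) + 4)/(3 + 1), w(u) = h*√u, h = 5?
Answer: 24 + 4*√42/3 ≈ 32.641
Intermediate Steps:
w(u) = 5*√u
a(T) = 6 + √(-8 - 10*T)/3 (a(T) = 6 + √(-8 - 5*(T + T))/3 = 6 + √(-8 - 10*T)/3)
W = 4 (W = 4*((5*√0 + 4)/(3 + 1)) = 4*((5*0 + 4)/4) = 4*((0 + 4)*(¼)) = 4*(4*(¼)) = 4*1 = 4)
a(-5)*W = (6 + √(-8 - 10*(-5))/3)*4 = (6 + √(-8 + 50)/3)*4 = (6 + √42/3)*4 = 24 + 4*√42/3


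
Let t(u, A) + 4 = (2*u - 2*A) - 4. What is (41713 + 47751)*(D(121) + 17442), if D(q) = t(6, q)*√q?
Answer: 1326214336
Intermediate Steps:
t(u, A) = -8 - 2*A + 2*u (t(u, A) = -4 + ((2*u - 2*A) - 4) = -4 + ((-2*A + 2*u) - 4) = -4 + (-4 - 2*A + 2*u) = -8 - 2*A + 2*u)
D(q) = √q*(4 - 2*q) (D(q) = (-8 - 2*q + 2*6)*√q = (-8 - 2*q + 12)*√q = (4 - 2*q)*√q = √q*(4 - 2*q))
(41713 + 47751)*(D(121) + 17442) = (41713 + 47751)*(2*√121*(2 - 1*121) + 17442) = 89464*(2*11*(2 - 121) + 17442) = 89464*(2*11*(-119) + 17442) = 89464*(-2618 + 17442) = 89464*14824 = 1326214336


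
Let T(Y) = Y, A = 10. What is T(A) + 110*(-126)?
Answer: -13850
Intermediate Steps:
T(A) + 110*(-126) = 10 + 110*(-126) = 10 - 13860 = -13850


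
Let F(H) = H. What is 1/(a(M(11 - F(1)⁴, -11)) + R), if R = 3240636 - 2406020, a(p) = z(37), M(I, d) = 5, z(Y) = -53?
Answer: 1/834563 ≈ 1.1982e-6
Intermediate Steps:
a(p) = -53
R = 834616
1/(a(M(11 - F(1)⁴, -11)) + R) = 1/(-53 + 834616) = 1/834563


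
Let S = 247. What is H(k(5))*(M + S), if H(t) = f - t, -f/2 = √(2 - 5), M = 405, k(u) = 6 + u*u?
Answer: -20212 - 1304*I*√3 ≈ -20212.0 - 2258.6*I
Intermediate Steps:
k(u) = 6 + u²
f = -2*I*√3 (f = -2*√(2 - 5) = -2*I*√3 ≈ -3.4641*I)
H(t) = -t - 2*I*√3 (H(t) = -2*I*√3 - t = -t - 2*I*√3)
H(k(5))*(M + S) = (-(6 + 5²) - 2*I*√3)*(405 + 247) = (-(6 + 25) - 2*I*√3)*652 = (-1*31 - 2*I*√3)*652 = (-31 - 2*I*√3)*652 = -20212 - 1304*I*√3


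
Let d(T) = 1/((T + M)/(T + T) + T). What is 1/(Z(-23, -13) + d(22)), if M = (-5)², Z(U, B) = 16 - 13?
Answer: 1015/3089 ≈ 0.32859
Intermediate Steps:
Z(U, B) = 3
M = 25
d(T) = 1/(T + (25 + T)/(2*T)) (d(T) = 1/((T + 25)/(T + T) + T) = 1/((25 + T)/((2*T)) + T) = 1/((25 + T)*(1/(2*T)) + T) = 1/((25 + T)/(2*T) + T) = 1/(T + (25 + T)/(2*T)))
1/(Z(-23, -13) + d(22)) = 1/(3 + 2*22/(25 + 22 + 2*22²)) = 1/(3 + 2*22/(25 + 22 + 2*484)) = 1/(3 + 2*22/(25 + 22 + 968)) = 1/(3 + 2*22/1015) = 1/(3 + 2*22*(1/1015)) = 1/(3 + 44/1015) = 1/(3089/1015) = 1015/3089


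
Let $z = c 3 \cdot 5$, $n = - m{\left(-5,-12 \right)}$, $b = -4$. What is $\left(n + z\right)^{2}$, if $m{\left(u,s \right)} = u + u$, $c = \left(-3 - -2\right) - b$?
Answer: $3025$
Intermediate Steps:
$c = 3$ ($c = \left(-3 - -2\right) - -4 = \left(-3 + 2\right) + 4 = -1 + 4 = 3$)
$m{\left(u,s \right)} = 2 u$
$n = 10$ ($n = - 2 \left(-5\right) = \left(-1\right) \left(-10\right) = 10$)
$z = 45$ ($z = 3 \cdot 3 \cdot 5 = 3 \cdot 15 = 45$)
$\left(n + z\right)^{2} = \left(10 + 45\right)^{2} = 55^{2} = 3025$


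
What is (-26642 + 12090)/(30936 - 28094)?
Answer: -7276/1421 ≈ -5.1203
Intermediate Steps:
(-26642 + 12090)/(30936 - 28094) = -14552/2842 = -14552*1/2842 = -7276/1421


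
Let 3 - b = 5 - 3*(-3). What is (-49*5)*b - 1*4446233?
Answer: -4443538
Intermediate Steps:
b = -11 (b = 3 - (5 - 3*(-3)) = 3 - (5 + 9) = 3 - 1*14 = 3 - 14 = -11)
(-49*5)*b - 1*4446233 = -49*5*(-11) - 1*4446233 = -245*(-11) - 4446233 = 2695 - 4446233 = -4443538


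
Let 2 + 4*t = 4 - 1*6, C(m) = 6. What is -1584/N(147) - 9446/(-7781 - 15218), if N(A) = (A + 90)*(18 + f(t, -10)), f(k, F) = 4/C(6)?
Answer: 669836/12718447 ≈ 0.052666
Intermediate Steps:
t = -1 (t = -½ + (4 - 1*6)/4 = -½ + (4 - 6)/4 = -½ + (¼)*(-2) = -½ - ½ = -1)
f(k, F) = ⅔ (f(k, F) = 4/6 = 4*(⅙) = ⅔)
N(A) = 1680 + 56*A/3 (N(A) = (A + 90)*(18 + ⅔) = (90 + A)*(56/3) = 1680 + 56*A/3)
-1584/N(147) - 9446/(-7781 - 15218) = -1584/(1680 + (56/3)*147) - 9446/(-7781 - 15218) = -1584/(1680 + 2744) - 9446/(-22999) = -1584/4424 - 9446*(-1/22999) = -1584*1/4424 + 9446/22999 = -198/553 + 9446/22999 = 669836/12718447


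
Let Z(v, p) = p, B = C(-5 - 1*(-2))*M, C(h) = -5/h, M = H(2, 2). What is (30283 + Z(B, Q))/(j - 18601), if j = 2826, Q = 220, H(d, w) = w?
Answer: -30503/15775 ≈ -1.9336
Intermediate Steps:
M = 2
B = 10/3 (B = -5/(-5 - 1*(-2))*2 = -5/(-5 + 2)*2 = -5/(-3)*2 = -5*(-⅓)*2 = (5/3)*2 = 10/3 ≈ 3.3333)
(30283 + Z(B, Q))/(j - 18601) = (30283 + 220)/(2826 - 18601) = 30503/(-15775) = 30503*(-1/15775) = -30503/15775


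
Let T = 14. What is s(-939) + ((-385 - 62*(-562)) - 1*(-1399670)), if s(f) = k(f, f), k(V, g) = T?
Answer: 1434143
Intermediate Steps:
k(V, g) = 14
s(f) = 14
s(-939) + ((-385 - 62*(-562)) - 1*(-1399670)) = 14 + ((-385 - 62*(-562)) - 1*(-1399670)) = 14 + ((-385 + 34844) + 1399670) = 14 + (34459 + 1399670) = 14 + 1434129 = 1434143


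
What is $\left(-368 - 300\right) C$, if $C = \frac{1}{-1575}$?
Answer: $\frac{668}{1575} \approx 0.42413$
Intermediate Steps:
$C = - \frac{1}{1575} \approx -0.00063492$
$\left(-368 - 300\right) C = \left(-368 - 300\right) \left(- \frac{1}{1575}\right) = \left(-668\right) \left(- \frac{1}{1575}\right) = \frac{668}{1575}$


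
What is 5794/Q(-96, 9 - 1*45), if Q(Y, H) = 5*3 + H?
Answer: -5794/21 ≈ -275.90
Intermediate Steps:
Q(Y, H) = 15 + H
5794/Q(-96, 9 - 1*45) = 5794/(15 + (9 - 1*45)) = 5794/(15 + (9 - 45)) = 5794/(15 - 36) = 5794/(-21) = 5794*(-1/21) = -5794/21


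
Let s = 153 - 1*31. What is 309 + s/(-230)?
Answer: 35474/115 ≈ 308.47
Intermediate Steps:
s = 122 (s = 153 - 31 = 122)
309 + s/(-230) = 309 + 122/(-230) = 309 - 1/230*122 = 309 - 61/115 = 35474/115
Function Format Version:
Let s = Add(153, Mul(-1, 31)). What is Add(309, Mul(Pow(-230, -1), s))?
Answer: Rational(35474, 115) ≈ 308.47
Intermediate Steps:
s = 122 (s = Add(153, -31) = 122)
Add(309, Mul(Pow(-230, -1), s)) = Add(309, Mul(Pow(-230, -1), 122)) = Add(309, Mul(Rational(-1, 230), 122)) = Add(309, Rational(-61, 115)) = Rational(35474, 115)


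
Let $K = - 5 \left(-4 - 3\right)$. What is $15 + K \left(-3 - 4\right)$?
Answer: $-230$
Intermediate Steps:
$K = 35$ ($K = \left(-5\right) \left(-7\right) = 35$)
$15 + K \left(-3 - 4\right) = 15 + 35 \left(-3 - 4\right) = 15 + 35 \left(-7\right) = 15 - 245 = -230$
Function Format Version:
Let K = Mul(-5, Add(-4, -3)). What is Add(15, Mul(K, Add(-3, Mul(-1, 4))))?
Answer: -230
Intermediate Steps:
K = 35 (K = Mul(-5, -7) = 35)
Add(15, Mul(K, Add(-3, Mul(-1, 4)))) = Add(15, Mul(35, Add(-3, Mul(-1, 4)))) = Add(15, Mul(35, Add(-3, -4))) = Add(15, Mul(35, -7)) = Add(15, -245) = -230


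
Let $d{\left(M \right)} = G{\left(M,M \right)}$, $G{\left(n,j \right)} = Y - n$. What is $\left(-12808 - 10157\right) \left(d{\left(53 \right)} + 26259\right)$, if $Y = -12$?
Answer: $-601545210$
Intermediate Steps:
$G{\left(n,j \right)} = -12 - n$
$d{\left(M \right)} = -12 - M$
$\left(-12808 - 10157\right) \left(d{\left(53 \right)} + 26259\right) = \left(-12808 - 10157\right) \left(\left(-12 - 53\right) + 26259\right) = - 22965 \left(\left(-12 - 53\right) + 26259\right) = - 22965 \left(-65 + 26259\right) = \left(-22965\right) 26194 = -601545210$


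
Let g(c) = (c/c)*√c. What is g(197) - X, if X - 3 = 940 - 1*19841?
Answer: 18898 + √197 ≈ 18912.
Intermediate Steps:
g(c) = √c (g(c) = 1*√c = √c)
X = -18898 (X = 3 + (940 - 1*19841) = 3 + (940 - 19841) = 3 - 18901 = -18898)
g(197) - X = √197 - 1*(-18898) = √197 + 18898 = 18898 + √197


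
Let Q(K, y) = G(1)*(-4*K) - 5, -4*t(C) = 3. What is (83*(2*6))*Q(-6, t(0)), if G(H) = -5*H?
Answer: -124500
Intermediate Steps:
t(C) = -¾ (t(C) = -¼*3 = -¾)
Q(K, y) = -5 + 20*K (Q(K, y) = (-5*1)*(-4*K) - 5 = -(-20)*K - 5 = 20*K - 5 = -5 + 20*K)
(83*(2*6))*Q(-6, t(0)) = (83*(2*6))*(-5 + 20*(-6)) = (83*12)*(-5 - 120) = 996*(-125) = -124500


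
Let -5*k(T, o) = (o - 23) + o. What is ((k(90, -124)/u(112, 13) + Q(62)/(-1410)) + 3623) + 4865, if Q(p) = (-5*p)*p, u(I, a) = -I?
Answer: 671250589/78960 ≈ 8501.1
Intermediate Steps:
k(T, o) = 23/5 - 2*o/5 (k(T, o) = -((o - 23) + o)/5 = -((-23 + o) + o)/5 = -(-23 + 2*o)/5 = 23/5 - 2*o/5)
Q(p) = -5*p²
((k(90, -124)/u(112, 13) + Q(62)/(-1410)) + 3623) + 4865 = (((23/5 - ⅖*(-124))/((-1*112)) - 5*62²/(-1410)) + 3623) + 4865 = (((23/5 + 248/5)/(-112) - 5*3844*(-1/1410)) + 3623) + 4865 = (((271/5)*(-1/112) - 19220*(-1/1410)) + 3623) + 4865 = ((-271/560 + 1922/141) + 3623) + 4865 = (1038109/78960 + 3623) + 4865 = 287110189/78960 + 4865 = 671250589/78960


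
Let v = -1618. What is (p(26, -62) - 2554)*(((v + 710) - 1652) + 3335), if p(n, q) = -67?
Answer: -2031275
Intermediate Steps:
(p(26, -62) - 2554)*(((v + 710) - 1652) + 3335) = (-67 - 2554)*(((-1618 + 710) - 1652) + 3335) = -2621*((-908 - 1652) + 3335) = -2621*(-2560 + 3335) = -2621*775 = -2031275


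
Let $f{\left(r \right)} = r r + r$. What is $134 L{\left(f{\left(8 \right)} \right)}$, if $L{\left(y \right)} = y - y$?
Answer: $0$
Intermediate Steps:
$f{\left(r \right)} = r + r^{2}$ ($f{\left(r \right)} = r^{2} + r = r + r^{2}$)
$L{\left(y \right)} = 0$
$134 L{\left(f{\left(8 \right)} \right)} = 134 \cdot 0 = 0$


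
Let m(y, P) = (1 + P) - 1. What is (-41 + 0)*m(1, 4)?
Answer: -164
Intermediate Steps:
m(y, P) = P
(-41 + 0)*m(1, 4) = (-41 + 0)*4 = -41*4 = -164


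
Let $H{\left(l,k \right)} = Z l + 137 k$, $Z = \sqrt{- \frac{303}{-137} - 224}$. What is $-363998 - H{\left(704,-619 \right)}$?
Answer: $-279195 - \frac{704 i \sqrt{4162745}}{137} \approx -2.792 \cdot 10^{5} - 10484.0 i$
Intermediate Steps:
$Z = \frac{i \sqrt{4162745}}{137}$ ($Z = \sqrt{\left(-303\right) \left(- \frac{1}{137}\right) - 224} = \sqrt{\frac{303}{137} - 224} = \sqrt{- \frac{30385}{137}} = \frac{i \sqrt{4162745}}{137} \approx 14.893 i$)
$H{\left(l,k \right)} = 137 k + \frac{i l \sqrt{4162745}}{137}$ ($H{\left(l,k \right)} = \frac{i \sqrt{4162745}}{137} l + 137 k = \frac{i l \sqrt{4162745}}{137} + 137 k = 137 k + \frac{i l \sqrt{4162745}}{137}$)
$-363998 - H{\left(704,-619 \right)} = -363998 - \left(137 \left(-619\right) + \frac{1}{137} i 704 \sqrt{4162745}\right) = -363998 - \left(-84803 + \frac{704 i \sqrt{4162745}}{137}\right) = -363998 + \left(84803 - \frac{704 i \sqrt{4162745}}{137}\right) = -279195 - \frac{704 i \sqrt{4162745}}{137}$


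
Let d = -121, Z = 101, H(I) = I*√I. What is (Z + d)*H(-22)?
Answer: 440*I*√22 ≈ 2063.8*I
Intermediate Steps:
H(I) = I^(3/2)
(Z + d)*H(-22) = (101 - 121)*(-22)^(3/2) = -(-440)*I*√22 = 440*I*√22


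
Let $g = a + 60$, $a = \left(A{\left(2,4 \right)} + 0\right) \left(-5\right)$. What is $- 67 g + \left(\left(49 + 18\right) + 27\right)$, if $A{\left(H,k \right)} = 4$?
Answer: $-2586$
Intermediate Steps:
$a = -20$ ($a = \left(4 + 0\right) \left(-5\right) = 4 \left(-5\right) = -20$)
$g = 40$ ($g = -20 + 60 = 40$)
$- 67 g + \left(\left(49 + 18\right) + 27\right) = \left(-67\right) 40 + \left(\left(49 + 18\right) + 27\right) = -2680 + \left(67 + 27\right) = -2680 + 94 = -2586$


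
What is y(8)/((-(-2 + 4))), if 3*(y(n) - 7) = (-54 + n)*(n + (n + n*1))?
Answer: 361/2 ≈ 180.50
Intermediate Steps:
y(n) = 7 + n*(-54 + n) (y(n) = 7 + ((-54 + n)*(n + (n + n*1)))/3 = 7 + ((-54 + n)*(n + (n + n)))/3 = 7 + ((-54 + n)*(n + 2*n))/3 = 7 + ((-54 + n)*(3*n))/3 = 7 + (3*n*(-54 + n))/3 = 7 + n*(-54 + n))
y(8)/((-(-2 + 4))) = (7 + 8**2 - 54*8)/((-(-2 + 4))) = (7 + 64 - 432)/((-1*2)) = -361/(-2) = -361*(-1/2) = 361/2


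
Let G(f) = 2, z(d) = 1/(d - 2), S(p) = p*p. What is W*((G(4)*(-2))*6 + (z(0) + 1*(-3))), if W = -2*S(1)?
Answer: 55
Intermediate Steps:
S(p) = p²
z(d) = 1/(-2 + d)
W = -2 (W = -2*1² = -2*1 = -2)
W*((G(4)*(-2))*6 + (z(0) + 1*(-3))) = -2*((2*(-2))*6 + (1/(-2 + 0) + 1*(-3))) = -2*(-4*6 + (1/(-2) - 3)) = -2*(-24 + (-½ - 3)) = -2*(-24 - 7/2) = -2*(-55/2) = 55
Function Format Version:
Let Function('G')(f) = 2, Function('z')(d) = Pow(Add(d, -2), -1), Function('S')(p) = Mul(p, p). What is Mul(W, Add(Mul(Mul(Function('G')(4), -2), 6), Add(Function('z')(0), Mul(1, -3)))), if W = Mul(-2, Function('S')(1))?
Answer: 55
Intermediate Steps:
Function('S')(p) = Pow(p, 2)
Function('z')(d) = Pow(Add(-2, d), -1)
W = -2 (W = Mul(-2, Pow(1, 2)) = Mul(-2, 1) = -2)
Mul(W, Add(Mul(Mul(Function('G')(4), -2), 6), Add(Function('z')(0), Mul(1, -3)))) = Mul(-2, Add(Mul(Mul(2, -2), 6), Add(Pow(Add(-2, 0), -1), Mul(1, -3)))) = Mul(-2, Add(Mul(-4, 6), Add(Pow(-2, -1), -3))) = Mul(-2, Add(-24, Add(Rational(-1, 2), -3))) = Mul(-2, Add(-24, Rational(-7, 2))) = Mul(-2, Rational(-55, 2)) = 55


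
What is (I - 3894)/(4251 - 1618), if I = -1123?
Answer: -5017/2633 ≈ -1.9054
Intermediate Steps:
(I - 3894)/(4251 - 1618) = (-1123 - 3894)/(4251 - 1618) = -5017/2633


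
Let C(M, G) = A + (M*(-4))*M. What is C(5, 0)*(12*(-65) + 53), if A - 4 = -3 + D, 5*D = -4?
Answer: 362773/5 ≈ 72555.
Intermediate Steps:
D = -⅘ (D = (⅕)*(-4) = -⅘ ≈ -0.80000)
A = ⅕ (A = 4 + (-3 - ⅘) = 4 - 19/5 = ⅕ ≈ 0.20000)
C(M, G) = ⅕ - 4*M² (C(M, G) = ⅕ + (M*(-4))*M = ⅕ + (-4*M)*M = ⅕ - 4*M²)
C(5, 0)*(12*(-65) + 53) = (⅕ - 4*5²)*(12*(-65) + 53) = (⅕ - 4*25)*(-780 + 53) = (⅕ - 100)*(-727) = -499/5*(-727) = 362773/5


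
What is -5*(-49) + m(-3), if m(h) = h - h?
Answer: 245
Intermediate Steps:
m(h) = 0
-5*(-49) + m(-3) = -5*(-49) + 0 = 245 + 0 = 245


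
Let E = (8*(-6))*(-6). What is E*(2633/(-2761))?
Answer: -758304/2761 ≈ -274.65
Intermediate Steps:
E = 288 (E = -48*(-6) = 288)
E*(2633/(-2761)) = 288*(2633/(-2761)) = 288*(2633*(-1/2761)) = 288*(-2633/2761) = -758304/2761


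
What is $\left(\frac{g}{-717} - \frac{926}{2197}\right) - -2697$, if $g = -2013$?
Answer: $\frac{1417401724}{525083} \approx 2699.4$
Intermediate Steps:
$\left(\frac{g}{-717} - \frac{926}{2197}\right) - -2697 = \left(- \frac{2013}{-717} - \frac{926}{2197}\right) - -2697 = \left(\left(-2013\right) \left(- \frac{1}{717}\right) - \frac{926}{2197}\right) + 2697 = \left(\frac{671}{239} - \frac{926}{2197}\right) + 2697 = \frac{1252873}{525083} + 2697 = \frac{1417401724}{525083}$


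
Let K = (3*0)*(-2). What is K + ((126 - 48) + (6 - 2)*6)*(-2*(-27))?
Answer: 5508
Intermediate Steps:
K = 0 (K = 0*(-2) = 0)
K + ((126 - 48) + (6 - 2)*6)*(-2*(-27)) = 0 + ((126 - 48) + (6 - 2)*6)*(-2*(-27)) = 0 + (78 + 4*6)*54 = 0 + (78 + 24)*54 = 0 + 102*54 = 0 + 5508 = 5508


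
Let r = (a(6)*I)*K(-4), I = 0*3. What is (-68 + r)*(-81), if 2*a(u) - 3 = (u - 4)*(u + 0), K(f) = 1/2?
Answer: 5508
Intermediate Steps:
I = 0
K(f) = ½
a(u) = 3/2 + u*(-4 + u)/2 (a(u) = 3/2 + ((u - 4)*(u + 0))/2 = 3/2 + ((-4 + u)*u)/2 = 3/2 + (u*(-4 + u))/2 = 3/2 + u*(-4 + u)/2)
r = 0 (r = ((3/2 + (½)*6² - 2*6)*0)*(½) = ((3/2 + (½)*36 - 12)*0)*(½) = ((3/2 + 18 - 12)*0)*(½) = ((15/2)*0)*(½) = 0*(½) = 0)
(-68 + r)*(-81) = (-68 + 0)*(-81) = -68*(-81) = 5508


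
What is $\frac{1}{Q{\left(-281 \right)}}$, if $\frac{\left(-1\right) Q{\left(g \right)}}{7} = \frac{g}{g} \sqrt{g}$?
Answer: $\frac{i \sqrt{281}}{1967} \approx 0.0085221 i$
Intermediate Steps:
$Q{\left(g \right)} = - 7 \sqrt{g}$ ($Q{\left(g \right)} = - 7 \frac{g}{g} \sqrt{g} = - 7 \cdot 1 \sqrt{g} = - 7 \sqrt{g}$)
$\frac{1}{Q{\left(-281 \right)}} = \frac{1}{\left(-7\right) \sqrt{-281}} = \frac{1}{\left(-7\right) i \sqrt{281}} = \frac{i \sqrt{281}}{1967}$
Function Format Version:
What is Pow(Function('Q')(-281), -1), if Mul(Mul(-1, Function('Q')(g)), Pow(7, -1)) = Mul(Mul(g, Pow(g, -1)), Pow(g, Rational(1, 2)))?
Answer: Mul(Rational(1, 1967), I, Pow(281, Rational(1, 2))) ≈ Mul(0.0085221, I)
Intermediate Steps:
Function('Q')(g) = Mul(-7, Pow(g, Rational(1, 2))) (Function('Q')(g) = Mul(-7, Mul(Mul(g, Pow(g, -1)), Pow(g, Rational(1, 2)))) = Mul(-7, Mul(1, Pow(g, Rational(1, 2)))) = Mul(-7, Pow(g, Rational(1, 2))))
Pow(Function('Q')(-281), -1) = Pow(Mul(-7, Pow(-281, Rational(1, 2))), -1) = Pow(Mul(-7, Mul(I, Pow(281, Rational(1, 2)))), -1) = Pow(Mul(-7, I, Pow(281, Rational(1, 2))), -1) = Mul(Rational(1, 1967), I, Pow(281, Rational(1, 2)))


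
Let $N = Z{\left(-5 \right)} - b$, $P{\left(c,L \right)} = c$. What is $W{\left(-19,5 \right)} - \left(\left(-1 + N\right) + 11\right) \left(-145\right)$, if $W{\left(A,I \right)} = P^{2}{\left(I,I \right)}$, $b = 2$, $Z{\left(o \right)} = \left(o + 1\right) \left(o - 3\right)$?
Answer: $5825$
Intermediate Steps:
$Z{\left(o \right)} = \left(1 + o\right) \left(-3 + o\right)$
$W{\left(A,I \right)} = I^{2}$
$N = 30$ ($N = \left(-3 + \left(-5\right)^{2} - -10\right) - 2 = \left(-3 + 25 + 10\right) - 2 = 32 - 2 = 30$)
$W{\left(-19,5 \right)} - \left(\left(-1 + N\right) + 11\right) \left(-145\right) = 5^{2} - \left(\left(-1 + 30\right) + 11\right) \left(-145\right) = 25 - \left(29 + 11\right) \left(-145\right) = 25 - 40 \left(-145\right) = 25 - -5800 = 25 + 5800 = 5825$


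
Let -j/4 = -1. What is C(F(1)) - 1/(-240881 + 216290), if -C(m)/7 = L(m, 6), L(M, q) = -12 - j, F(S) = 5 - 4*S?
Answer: 2754193/24591 ≈ 112.00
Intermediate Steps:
j = 4 (j = -4*(-1) = 4)
L(M, q) = -16 (L(M, q) = -12 - 1*4 = -12 - 4 = -16)
C(m) = 112 (C(m) = -7*(-16) = 112)
C(F(1)) - 1/(-240881 + 216290) = 112 - 1/(-240881 + 216290) = 112 - 1/(-24591) = 112 - 1*(-1/24591) = 112 + 1/24591 = 2754193/24591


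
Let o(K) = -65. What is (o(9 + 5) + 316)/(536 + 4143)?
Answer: 251/4679 ≈ 0.053644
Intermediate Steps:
(o(9 + 5) + 316)/(536 + 4143) = (-65 + 316)/(536 + 4143) = 251/4679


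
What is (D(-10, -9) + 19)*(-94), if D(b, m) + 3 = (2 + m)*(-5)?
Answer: -4794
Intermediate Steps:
D(b, m) = -13 - 5*m (D(b, m) = -3 + (2 + m)*(-5) = -3 + (-10 - 5*m) = -13 - 5*m)
(D(-10, -9) + 19)*(-94) = ((-13 - 5*(-9)) + 19)*(-94) = ((-13 + 45) + 19)*(-94) = (32 + 19)*(-94) = 51*(-94) = -4794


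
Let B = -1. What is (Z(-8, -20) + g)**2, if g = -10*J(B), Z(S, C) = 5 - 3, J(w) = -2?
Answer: 484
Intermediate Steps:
Z(S, C) = 2
g = 20 (g = -10*(-2) = 20)
(Z(-8, -20) + g)**2 = (2 + 20)**2 = 22**2 = 484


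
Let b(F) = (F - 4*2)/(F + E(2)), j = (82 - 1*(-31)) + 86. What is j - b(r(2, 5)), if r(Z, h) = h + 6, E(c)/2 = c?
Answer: 994/5 ≈ 198.80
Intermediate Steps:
E(c) = 2*c
r(Z, h) = 6 + h
j = 199 (j = (82 + 31) + 86 = 113 + 86 = 199)
b(F) = (-8 + F)/(4 + F) (b(F) = (F - 4*2)/(F + 2*2) = (F - 8)/(F + 4) = (-8 + F)/(4 + F))
j - b(r(2, 5)) = 199 - (-8 + (6 + 5))/(4 + (6 + 5)) = 199 - (-8 + 11)/(4 + 11) = 199 - 3/15 = 199 - 1*⅕ = 199 - ⅕ = 994/5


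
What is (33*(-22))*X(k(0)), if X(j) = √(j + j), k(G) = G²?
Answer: 0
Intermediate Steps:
X(j) = √2*√j (X(j) = √(2*j) = √2*√j)
(33*(-22))*X(k(0)) = (33*(-22))*(√2*√(0²)) = -726*√2*√0 = -726*√2*0 = -726*0 = 0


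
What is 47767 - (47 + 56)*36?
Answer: 44059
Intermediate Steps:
47767 - (47 + 56)*36 = 47767 - 103*36 = 47767 - 1*3708 = 47767 - 3708 = 44059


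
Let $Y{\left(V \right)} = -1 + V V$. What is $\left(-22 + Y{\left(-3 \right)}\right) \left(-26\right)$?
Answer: $364$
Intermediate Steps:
$Y{\left(V \right)} = -1 + V^{2}$
$\left(-22 + Y{\left(-3 \right)}\right) \left(-26\right) = \left(-22 - \left(1 - \left(-3\right)^{2}\right)\right) \left(-26\right) = \left(-22 + \left(-1 + 9\right)\right) \left(-26\right) = \left(-22 + 8\right) \left(-26\right) = \left(-14\right) \left(-26\right) = 364$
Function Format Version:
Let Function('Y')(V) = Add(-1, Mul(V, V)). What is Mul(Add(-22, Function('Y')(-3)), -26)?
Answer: 364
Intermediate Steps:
Function('Y')(V) = Add(-1, Pow(V, 2))
Mul(Add(-22, Function('Y')(-3)), -26) = Mul(Add(-22, Add(-1, Pow(-3, 2))), -26) = Mul(Add(-22, Add(-1, 9)), -26) = Mul(Add(-22, 8), -26) = Mul(-14, -26) = 364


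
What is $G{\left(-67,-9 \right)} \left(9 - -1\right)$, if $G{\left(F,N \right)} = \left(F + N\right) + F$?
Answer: $-1430$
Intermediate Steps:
$G{\left(F,N \right)} = N + 2 F$
$G{\left(-67,-9 \right)} \left(9 - -1\right) = \left(-9 + 2 \left(-67\right)\right) \left(9 - -1\right) = \left(-9 - 134\right) \left(9 + 1\right) = \left(-143\right) 10 = -1430$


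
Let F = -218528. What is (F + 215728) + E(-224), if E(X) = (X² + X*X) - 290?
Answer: 97262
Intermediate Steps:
E(X) = -290 + 2*X² (E(X) = (X² + X²) - 290 = 2*X² - 290 = -290 + 2*X²)
(F + 215728) + E(-224) = (-218528 + 215728) + (-290 + 2*(-224)²) = -2800 + (-290 + 2*50176) = -2800 + (-290 + 100352) = -2800 + 100062 = 97262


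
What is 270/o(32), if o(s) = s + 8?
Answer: 27/4 ≈ 6.7500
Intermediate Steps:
o(s) = 8 + s
270/o(32) = 270/(8 + 32) = 270/40 = 270*(1/40) = 27/4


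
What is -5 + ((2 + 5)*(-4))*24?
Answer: -677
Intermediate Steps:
-5 + ((2 + 5)*(-4))*24 = -5 + (7*(-4))*24 = -5 - 28*24 = -5 - 672 = -677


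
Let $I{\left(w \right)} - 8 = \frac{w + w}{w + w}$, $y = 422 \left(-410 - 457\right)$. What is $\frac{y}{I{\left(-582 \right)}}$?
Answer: $- \frac{121958}{3} \approx -40653.0$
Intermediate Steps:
$y = -365874$ ($y = 422 \left(-867\right) = -365874$)
$I{\left(w \right)} = 9$ ($I{\left(w \right)} = 8 + \frac{w + w}{w + w} = 8 + \frac{2 w}{2 w} = 8 + 2 w \frac{1}{2 w} = 8 + 1 = 9$)
$\frac{y}{I{\left(-582 \right)}} = - \frac{365874}{9} = \left(-365874\right) \frac{1}{9} = - \frac{121958}{3}$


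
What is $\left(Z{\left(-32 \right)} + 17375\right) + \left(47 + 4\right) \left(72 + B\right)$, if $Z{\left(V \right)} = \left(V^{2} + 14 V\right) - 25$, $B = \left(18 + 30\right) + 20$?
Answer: $25066$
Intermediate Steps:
$B = 68$ ($B = 48 + 20 = 68$)
$Z{\left(V \right)} = -25 + V^{2} + 14 V$
$\left(Z{\left(-32 \right)} + 17375\right) + \left(47 + 4\right) \left(72 + B\right) = \left(\left(-25 + \left(-32\right)^{2} + 14 \left(-32\right)\right) + 17375\right) + \left(47 + 4\right) \left(72 + 68\right) = \left(\left(-25 + 1024 - 448\right) + 17375\right) + 51 \cdot 140 = \left(551 + 17375\right) + 7140 = 17926 + 7140 = 25066$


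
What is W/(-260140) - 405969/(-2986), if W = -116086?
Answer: 13244426057/97097255 ≈ 136.40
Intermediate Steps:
W/(-260140) - 405969/(-2986) = -116086/(-260140) - 405969/(-2986) = -116086*(-1/260140) - 405969*(-1/2986) = 58043/130070 + 405969/2986 = 13244426057/97097255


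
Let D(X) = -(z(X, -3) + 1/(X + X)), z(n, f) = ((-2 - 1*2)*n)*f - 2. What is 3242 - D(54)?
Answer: 419905/108 ≈ 3888.0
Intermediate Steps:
z(n, f) = -2 - 4*f*n (z(n, f) = ((-2 - 2)*n)*f - 2 = (-4*n)*f - 2 = -4*f*n - 2 = -2 - 4*f*n)
D(X) = 2 - 12*X - 1/(2*X) (D(X) = -((-2 - 4*(-3)*X) + 1/(X + X)) = -((-2 + 12*X) + 1/(2*X)) = -(-2 + 1/(2*X) + 12*X) = 2 - 12*X - 1/(2*X))
3242 - D(54) = 3242 - (2 - 12*54 - 1/2/54) = 3242 - (2 - 648 - 1/2*1/54) = 3242 - (2 - 648 - 1/108) = 3242 - 1*(-69769/108) = 3242 + 69769/108 = 419905/108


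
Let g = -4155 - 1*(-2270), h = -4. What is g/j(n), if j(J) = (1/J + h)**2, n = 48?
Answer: -4343040/36481 ≈ -119.05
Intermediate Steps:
j(J) = (-4 + 1/J)**2 (j(J) = (1/J - 4)**2 = (-4 + 1/J)**2)
g = -1885 (g = -4155 + 2270 = -1885)
g/j(n) = -1885*2304/(1 - 4*48)**2 = -1885*2304/(1 - 192)**2 = -1885/((1/2304)*(-191)**2) = -1885/((1/2304)*36481) = -1885/36481/2304 = -1885*2304/36481 = -4343040/36481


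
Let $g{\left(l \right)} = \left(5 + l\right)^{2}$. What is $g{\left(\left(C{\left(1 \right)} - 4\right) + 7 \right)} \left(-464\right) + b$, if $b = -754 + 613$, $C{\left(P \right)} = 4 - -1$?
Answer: $-78557$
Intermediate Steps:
$C{\left(P \right)} = 5$ ($C{\left(P \right)} = 4 + 1 = 5$)
$b = -141$
$g{\left(\left(C{\left(1 \right)} - 4\right) + 7 \right)} \left(-464\right) + b = \left(5 + \left(\left(5 - 4\right) + 7\right)\right)^{2} \left(-464\right) - 141 = \left(5 + \left(1 + 7\right)\right)^{2} \left(-464\right) - 141 = \left(5 + 8\right)^{2} \left(-464\right) - 141 = 13^{2} \left(-464\right) - 141 = 169 \left(-464\right) - 141 = -78416 - 141 = -78557$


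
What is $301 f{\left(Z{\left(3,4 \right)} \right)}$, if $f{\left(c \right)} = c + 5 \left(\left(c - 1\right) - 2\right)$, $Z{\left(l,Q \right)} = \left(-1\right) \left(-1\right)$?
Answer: $-2709$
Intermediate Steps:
$Z{\left(l,Q \right)} = 1$
$f{\left(c \right)} = -15 + 6 c$ ($f{\left(c \right)} = c + 5 \left(\left(-1 + c\right) - 2\right) = c + 5 \left(-3 + c\right) = c + \left(-15 + 5 c\right) = -15 + 6 c$)
$301 f{\left(Z{\left(3,4 \right)} \right)} = 301 \left(-15 + 6 \cdot 1\right) = 301 \left(-15 + 6\right) = 301 \left(-9\right) = -2709$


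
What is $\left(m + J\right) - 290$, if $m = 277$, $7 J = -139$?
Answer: $- \frac{230}{7} \approx -32.857$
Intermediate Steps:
$J = - \frac{139}{7}$ ($J = \frac{1}{7} \left(-139\right) = - \frac{139}{7} \approx -19.857$)
$\left(m + J\right) - 290 = \left(277 - \frac{139}{7}\right) - 290 = \frac{1800}{7} - 290 = - \frac{230}{7}$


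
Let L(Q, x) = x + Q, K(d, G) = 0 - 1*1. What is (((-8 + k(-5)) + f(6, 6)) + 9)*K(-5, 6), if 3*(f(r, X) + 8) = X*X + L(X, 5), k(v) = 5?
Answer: -41/3 ≈ -13.667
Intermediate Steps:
K(d, G) = -1 (K(d, G) = 0 - 1 = -1)
L(Q, x) = Q + x
f(r, X) = -19/3 + X/3 + X**2/3 (f(r, X) = -8 + (X*X + (X + 5))/3 = -8 + (X**2 + (5 + X))/3 = -8 + (5 + X + X**2)/3 = -8 + (5/3 + X/3 + X**2/3) = -19/3 + X/3 + X**2/3)
(((-8 + k(-5)) + f(6, 6)) + 9)*K(-5, 6) = (((-8 + 5) + (-19/3 + (1/3)*6 + (1/3)*6**2)) + 9)*(-1) = ((-3 + (-19/3 + 2 + (1/3)*36)) + 9)*(-1) = ((-3 + (-19/3 + 2 + 12)) + 9)*(-1) = ((-3 + 23/3) + 9)*(-1) = (14/3 + 9)*(-1) = (41/3)*(-1) = -41/3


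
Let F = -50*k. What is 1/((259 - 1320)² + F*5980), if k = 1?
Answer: 1/826721 ≈ 1.2096e-6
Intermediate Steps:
F = -50 (F = -50*1 = -50)
1/((259 - 1320)² + F*5980) = 1/((259 - 1320)² - 50*5980) = 1/((-1061)² - 299000) = 1/(1125721 - 299000) = 1/826721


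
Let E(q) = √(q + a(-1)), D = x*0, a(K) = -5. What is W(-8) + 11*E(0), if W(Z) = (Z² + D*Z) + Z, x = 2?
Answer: 56 + 11*I*√5 ≈ 56.0 + 24.597*I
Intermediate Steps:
D = 0 (D = 2*0 = 0)
W(Z) = Z + Z² (W(Z) = (Z² + 0*Z) + Z = (Z² + 0) + Z = Z² + Z = Z + Z²)
E(q) = √(-5 + q) (E(q) = √(q - 5) = √(-5 + q))
W(-8) + 11*E(0) = -8*(1 - 8) + 11*√(-5 + 0) = -8*(-7) + 11*√(-5) = 56 + 11*(I*√5) = 56 + 11*I*√5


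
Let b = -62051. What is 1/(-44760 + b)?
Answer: -1/106811 ≈ -9.3623e-6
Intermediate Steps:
1/(-44760 + b) = 1/(-44760 - 62051) = 1/(-106811) = -1/106811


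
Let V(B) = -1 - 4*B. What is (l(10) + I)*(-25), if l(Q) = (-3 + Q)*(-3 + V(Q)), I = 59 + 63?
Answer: 4650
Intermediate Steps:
I = 122
l(Q) = (-4 - 4*Q)*(-3 + Q) (l(Q) = (-3 + Q)*(-3 + (-1 - 4*Q)) = (-3 + Q)*(-4 - 4*Q) = (-4 - 4*Q)*(-3 + Q))
(l(10) + I)*(-25) = ((12 - 4*10² + 8*10) + 122)*(-25) = ((12 - 4*100 + 80) + 122)*(-25) = ((12 - 400 + 80) + 122)*(-25) = (-308 + 122)*(-25) = -186*(-25) = 4650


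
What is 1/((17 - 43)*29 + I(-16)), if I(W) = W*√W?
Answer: -377/286306 + 16*I/143153 ≈ -0.0013168 + 0.00011177*I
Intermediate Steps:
I(W) = W^(3/2)
1/((17 - 43)*29 + I(-16)) = 1/((17 - 43)*29 + (-16)^(3/2)) = 1/(-26*29 - 64*I) = 1/(-754 - 64*I) = (-754 + 64*I)/572612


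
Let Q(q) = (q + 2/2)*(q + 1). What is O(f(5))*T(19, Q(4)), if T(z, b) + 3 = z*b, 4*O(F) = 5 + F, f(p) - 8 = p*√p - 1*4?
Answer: 1062 + 590*√5 ≈ 2381.3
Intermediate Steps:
f(p) = 4 + p^(3/2) (f(p) = 8 + (p*√p - 1*4) = 8 + (p^(3/2) - 4) = 8 + (-4 + p^(3/2)) = 4 + p^(3/2))
O(F) = 5/4 + F/4 (O(F) = (5 + F)/4 = 5/4 + F/4)
Q(q) = (1 + q)² (Q(q) = (q + 2*(½))*(1 + q) = (q + 1)*(1 + q) = (1 + q)*(1 + q) = (1 + q)²)
T(z, b) = -3 + b*z (T(z, b) = -3 + z*b = -3 + b*z)
O(f(5))*T(19, Q(4)) = (5/4 + (4 + 5^(3/2))/4)*(-3 + (1 + 4² + 2*4)*19) = (5/4 + (4 + 5*√5)/4)*(-3 + (1 + 16 + 8)*19) = (5/4 + (1 + 5*√5/4))*(-3 + 25*19) = (9/4 + 5*√5/4)*(-3 + 475) = (9/4 + 5*√5/4)*472 = 1062 + 590*√5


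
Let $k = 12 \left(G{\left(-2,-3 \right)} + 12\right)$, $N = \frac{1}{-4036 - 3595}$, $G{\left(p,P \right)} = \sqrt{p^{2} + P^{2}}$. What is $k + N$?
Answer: $\frac{1098863}{7631} + 12 \sqrt{13} \approx 187.27$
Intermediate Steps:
$G{\left(p,P \right)} = \sqrt{P^{2} + p^{2}}$
$N = - \frac{1}{7631}$ ($N = \frac{1}{-7631} = - \frac{1}{7631} \approx -0.00013104$)
$k = 144 + 12 \sqrt{13}$ ($k = 12 \left(\sqrt{\left(-3\right)^{2} + \left(-2\right)^{2}} + 12\right) = 12 \left(\sqrt{9 + 4} + 12\right) = 12 \left(\sqrt{13} + 12\right) = 12 \left(12 + \sqrt{13}\right) = 144 + 12 \sqrt{13} \approx 187.27$)
$k + N = \left(144 + 12 \sqrt{13}\right) - \frac{1}{7631} = \frac{1098863}{7631} + 12 \sqrt{13}$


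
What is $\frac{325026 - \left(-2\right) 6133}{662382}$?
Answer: $\frac{168646}{331191} \approx 0.50921$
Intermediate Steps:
$\frac{325026 - \left(-2\right) 6133}{662382} = \left(325026 - -12266\right) \frac{1}{662382} = \left(325026 + 12266\right) \frac{1}{662382} = 337292 \cdot \frac{1}{662382} = \frac{168646}{331191}$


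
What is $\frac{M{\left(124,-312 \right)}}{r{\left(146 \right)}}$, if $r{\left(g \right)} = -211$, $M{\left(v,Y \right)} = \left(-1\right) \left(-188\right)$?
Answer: $- \frac{188}{211} \approx -0.891$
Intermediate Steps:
$M{\left(v,Y \right)} = 188$
$\frac{M{\left(124,-312 \right)}}{r{\left(146 \right)}} = \frac{188}{-211} = 188 \left(- \frac{1}{211}\right) = - \frac{188}{211}$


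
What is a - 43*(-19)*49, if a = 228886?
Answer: 268919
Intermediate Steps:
a - 43*(-19)*49 = 228886 - 43*(-19)*49 = 228886 - (-817)*49 = 228886 - 1*(-40033) = 228886 + 40033 = 268919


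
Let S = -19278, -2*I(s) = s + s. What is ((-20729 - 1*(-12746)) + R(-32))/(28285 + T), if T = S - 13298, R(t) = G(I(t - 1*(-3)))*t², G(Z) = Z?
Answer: -21713/4291 ≈ -5.0601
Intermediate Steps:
I(s) = -s (I(s) = -(s + s)/2 = -s)
R(t) = t²*(-3 - t) (R(t) = (-(t - 1*(-3)))*t² = (-(t + 3))*t² = (-(3 + t))*t² = (-3 - t)*t² = t²*(-3 - t))
T = -32576 (T = -19278 - 13298 = -32576)
((-20729 - 1*(-12746)) + R(-32))/(28285 + T) = ((-20729 - 1*(-12746)) + (-32)²*(-3 - 1*(-32)))/(28285 - 32576) = ((-20729 + 12746) + 1024*(-3 + 32))/(-4291) = (-7983 + 1024*29)*(-1/4291) = (-7983 + 29696)*(-1/4291) = 21713*(-1/4291) = -21713/4291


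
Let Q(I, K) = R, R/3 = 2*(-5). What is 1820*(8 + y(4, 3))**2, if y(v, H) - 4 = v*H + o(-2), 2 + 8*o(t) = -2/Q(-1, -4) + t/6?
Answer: 184268539/180 ≈ 1.0237e+6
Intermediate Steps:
R = -30 (R = 3*(2*(-5)) = 3*(-10) = -30)
Q(I, K) = -30
o(t) = -29/120 + t/48 (o(t) = -1/4 + (-2/(-30) + t/6)/8 = -1/4 + (-2*(-1/30) + t*(1/6))/8 = -1/4 + (1/15 + t/6)/8 = -1/4 + (1/120 + t/48) = -29/120 + t/48)
y(v, H) = 223/60 + H*v (y(v, H) = 4 + (v*H + (-29/120 + (1/48)*(-2))) = 4 + (H*v + (-29/120 - 1/24)) = 4 + (H*v - 17/60) = 4 + (-17/60 + H*v) = 223/60 + H*v)
1820*(8 + y(4, 3))**2 = 1820*(8 + (223/60 + 3*4))**2 = 1820*(8 + (223/60 + 12))**2 = 1820*(8 + 943/60)**2 = 1820*(1423/60)**2 = 1820*(2024929/3600) = 184268539/180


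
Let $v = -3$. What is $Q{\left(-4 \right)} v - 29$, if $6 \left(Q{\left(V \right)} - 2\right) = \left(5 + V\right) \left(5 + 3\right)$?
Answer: $-39$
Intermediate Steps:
$Q{\left(V \right)} = \frac{26}{3} + \frac{4 V}{3}$ ($Q{\left(V \right)} = 2 + \frac{\left(5 + V\right) \left(5 + 3\right)}{6} = 2 + \frac{\left(5 + V\right) 8}{6} = 2 + \frac{40 + 8 V}{6} = 2 + \left(\frac{20}{3} + \frac{4 V}{3}\right) = \frac{26}{3} + \frac{4 V}{3}$)
$Q{\left(-4 \right)} v - 29 = \left(\frac{26}{3} + \frac{4}{3} \left(-4\right)\right) \left(-3\right) - 29 = \left(\frac{26}{3} - \frac{16}{3}\right) \left(-3\right) - 29 = \frac{10}{3} \left(-3\right) - 29 = -10 - 29 = -39$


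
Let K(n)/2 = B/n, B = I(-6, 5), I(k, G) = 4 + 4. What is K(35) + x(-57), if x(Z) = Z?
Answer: -1979/35 ≈ -56.543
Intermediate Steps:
I(k, G) = 8
B = 8
K(n) = 16/n (K(n) = 2*(8/n) = 16/n)
K(35) + x(-57) = 16/35 - 57 = -1979/35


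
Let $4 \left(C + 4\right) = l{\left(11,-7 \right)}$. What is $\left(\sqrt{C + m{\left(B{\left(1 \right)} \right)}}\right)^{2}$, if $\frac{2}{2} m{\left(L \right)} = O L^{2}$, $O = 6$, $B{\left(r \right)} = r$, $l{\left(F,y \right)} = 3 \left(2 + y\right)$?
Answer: $- \frac{7}{4} \approx -1.75$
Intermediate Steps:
$l{\left(F,y \right)} = 6 + 3 y$
$C = - \frac{31}{4}$ ($C = -4 + \frac{6 + 3 \left(-7\right)}{4} = -4 + \frac{6 - 21}{4} = -4 + \frac{1}{4} \left(-15\right) = -4 - \frac{15}{4} = - \frac{31}{4} \approx -7.75$)
$m{\left(L \right)} = 6 L^{2}$
$\left(\sqrt{C + m{\left(B{\left(1 \right)} \right)}}\right)^{2} = \left(\sqrt{- \frac{31}{4} + 6 \cdot 1^{2}}\right)^{2} = \left(\sqrt{- \frac{31}{4} + 6 \cdot 1}\right)^{2} = \left(\sqrt{- \frac{31}{4} + 6}\right)^{2} = \left(\sqrt{- \frac{7}{4}}\right)^{2} = \left(\frac{i \sqrt{7}}{2}\right)^{2} = - \frac{7}{4}$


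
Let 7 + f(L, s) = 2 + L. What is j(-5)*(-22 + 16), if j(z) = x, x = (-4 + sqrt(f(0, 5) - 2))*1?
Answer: 24 - 6*I*sqrt(7) ≈ 24.0 - 15.875*I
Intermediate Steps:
f(L, s) = -5 + L (f(L, s) = -7 + (2 + L) = -5 + L)
x = -4 + I*sqrt(7) (x = (-4 + sqrt((-5 + 0) - 2))*1 = (-4 + sqrt(-5 - 2))*1 = (-4 + sqrt(-7))*1 = (-4 + I*sqrt(7))*1 = -4 + I*sqrt(7) ≈ -4.0 + 2.6458*I)
j(z) = -4 + I*sqrt(7)
j(-5)*(-22 + 16) = (-4 + I*sqrt(7))*(-22 + 16) = (-4 + I*sqrt(7))*(-6) = 24 - 6*I*sqrt(7)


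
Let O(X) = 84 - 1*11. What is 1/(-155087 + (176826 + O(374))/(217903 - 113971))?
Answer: -103932/16118325185 ≈ -6.4481e-6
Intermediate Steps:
O(X) = 73 (O(X) = 84 - 11 = 73)
1/(-155087 + (176826 + O(374))/(217903 - 113971)) = 1/(-155087 + (176826 + 73)/(217903 - 113971)) = 1/(-155087 + 176899/103932) = 1/(-16118325185/103932) = -103932/16118325185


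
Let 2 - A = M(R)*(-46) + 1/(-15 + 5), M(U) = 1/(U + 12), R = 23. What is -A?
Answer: -239/70 ≈ -3.4143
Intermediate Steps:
M(U) = 1/(12 + U)
A = 239/70 (A = 2 - (-46/(12 + 23) + 1/(-15 + 5)) = 2 - (-46/35 + 1/(-10)) = 2 - ((1/35)*(-46) - 1/10) = 2 - (-46/35 - 1/10) = 2 - 1*(-99/70) = 2 + 99/70 = 239/70 ≈ 3.4143)
-A = -1*239/70 = -239/70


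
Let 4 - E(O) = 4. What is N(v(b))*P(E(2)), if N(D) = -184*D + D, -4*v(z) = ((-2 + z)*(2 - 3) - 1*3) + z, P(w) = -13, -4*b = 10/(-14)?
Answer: 2379/4 ≈ 594.75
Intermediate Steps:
E(O) = 0 (E(O) = 4 - 1*4 = 4 - 4 = 0)
b = 5/28 (b = -5/(2*(-14)) = -5*(-1)/(2*14) = -¼*(-5/7) = 5/28 ≈ 0.17857)
v(z) = ¼ (v(z) = -(((-2 + z)*(2 - 3) - 1*3) + z)/4 = -(((-2 + z)*(-1) - 3) + z)/4 = -(((2 - z) - 3) + z)/4 = -((-1 - z) + z)/4 = -¼*(-1) = ¼)
N(D) = -183*D
N(v(b))*P(E(2)) = -183*¼*(-13) = -183/4*(-13) = 2379/4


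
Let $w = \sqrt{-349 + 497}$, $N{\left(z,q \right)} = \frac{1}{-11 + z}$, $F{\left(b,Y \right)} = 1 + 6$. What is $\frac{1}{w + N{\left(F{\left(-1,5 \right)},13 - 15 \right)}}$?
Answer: $\frac{4}{2367} + \frac{32 \sqrt{37}}{2367} \approx 0.083924$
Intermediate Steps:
$F{\left(b,Y \right)} = 7$
$w = 2 \sqrt{37}$ ($w = \sqrt{148} = 2 \sqrt{37} \approx 12.166$)
$\frac{1}{w + N{\left(F{\left(-1,5 \right)},13 - 15 \right)}} = \frac{1}{2 \sqrt{37} + \frac{1}{-11 + 7}} = \frac{1}{2 \sqrt{37} + \frac{1}{-4}} = \frac{1}{2 \sqrt{37} - \frac{1}{4}} = \frac{1}{- \frac{1}{4} + 2 \sqrt{37}}$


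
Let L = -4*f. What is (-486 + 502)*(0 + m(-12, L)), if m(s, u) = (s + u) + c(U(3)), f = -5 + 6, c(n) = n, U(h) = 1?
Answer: -240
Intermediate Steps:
f = 1
L = -4 (L = -4*1 = -4)
m(s, u) = 1 + s + u (m(s, u) = (s + u) + 1 = 1 + s + u)
(-486 + 502)*(0 + m(-12, L)) = (-486 + 502)*(0 + (1 - 12 - 4)) = 16*(0 - 15) = 16*(-15) = -240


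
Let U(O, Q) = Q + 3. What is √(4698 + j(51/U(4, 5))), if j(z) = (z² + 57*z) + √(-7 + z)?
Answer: √(326529 + 16*I*√10)/8 ≈ 71.428 + 0.005534*I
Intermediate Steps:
U(O, Q) = 3 + Q
j(z) = z² + √(-7 + z) + 57*z
√(4698 + j(51/U(4, 5))) = √(4698 + ((51/(3 + 5))² + √(-7 + 51/(3 + 5)) + 57*(51/(3 + 5)))) = √(4698 + ((51/8)² + √(-7 + 51/8) + 57*(51/8))) = √(4698 + (2601/64 + √(-5/8) + 2907/8)) = √(4698 + (2601/64 + I*√10/4 + 2907/8)) = √(4698 + (25857/64 + I*√10/4)) = √(326529/64 + I*√10/4)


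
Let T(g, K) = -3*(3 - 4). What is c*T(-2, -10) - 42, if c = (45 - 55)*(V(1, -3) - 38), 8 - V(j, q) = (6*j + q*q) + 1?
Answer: 1338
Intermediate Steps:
V(j, q) = 7 - q**2 - 6*j (V(j, q) = 8 - ((6*j + q*q) + 1) = 8 - ((6*j + q**2) + 1) = 8 - ((q**2 + 6*j) + 1) = 8 - (1 + q**2 + 6*j) = 8 + (-1 - q**2 - 6*j) = 7 - q**2 - 6*j)
T(g, K) = 3 (T(g, K) = -3*(-1) = 3)
c = 460 (c = (45 - 55)*((7 - 1*(-3)**2 - 6*1) - 38) = -10*((7 - 1*9 - 6) - 38) = -10*((7 - 9 - 6) - 38) = -10*(-8 - 38) = -10*(-46) = 460)
c*T(-2, -10) - 42 = 460*3 - 42 = 1380 - 42 = 1338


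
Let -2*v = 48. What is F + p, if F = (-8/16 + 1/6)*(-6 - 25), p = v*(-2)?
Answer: 175/3 ≈ 58.333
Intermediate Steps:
v = -24 (v = -1/2*48 = -24)
p = 48 (p = -24*(-2) = 48)
F = 31/3 (F = (-8*1/16 + 1*(1/6))*(-31) = (-1/2 + 1/6)*(-31) = -1/3*(-31) = 31/3 ≈ 10.333)
F + p = 31/3 + 48 = 175/3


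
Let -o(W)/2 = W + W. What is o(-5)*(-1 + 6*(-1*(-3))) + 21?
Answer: 361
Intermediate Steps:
o(W) = -4*W (o(W) = -2*(W + W) = -4*W)
o(-5)*(-1 + 6*(-1*(-3))) + 21 = (-4*(-5))*(-1 + 6*(-1*(-3))) + 21 = 20*(-1 + 6*3) + 21 = 20*(-1 + 18) + 21 = 20*17 + 21 = 340 + 21 = 361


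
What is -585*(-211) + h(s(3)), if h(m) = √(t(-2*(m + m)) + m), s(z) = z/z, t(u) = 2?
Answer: 123435 + √3 ≈ 1.2344e+5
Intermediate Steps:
s(z) = 1
h(m) = √(2 + m)
-585*(-211) + h(s(3)) = -585*(-211) + √(2 + 1) = 123435 + √3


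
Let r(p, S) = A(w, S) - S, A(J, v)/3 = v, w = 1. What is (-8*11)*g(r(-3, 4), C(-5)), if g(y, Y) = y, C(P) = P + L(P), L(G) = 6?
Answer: -704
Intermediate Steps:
A(J, v) = 3*v
r(p, S) = 2*S (r(p, S) = 3*S - S = 2*S)
C(P) = 6 + P (C(P) = P + 6 = 6 + P)
(-8*11)*g(r(-3, 4), C(-5)) = (-8*11)*(2*4) = -88*8 = -704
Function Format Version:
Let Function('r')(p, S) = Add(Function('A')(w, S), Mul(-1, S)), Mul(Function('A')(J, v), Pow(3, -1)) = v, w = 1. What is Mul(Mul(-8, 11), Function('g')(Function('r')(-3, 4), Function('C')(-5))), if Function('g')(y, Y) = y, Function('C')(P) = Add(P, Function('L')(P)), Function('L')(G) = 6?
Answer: -704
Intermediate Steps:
Function('A')(J, v) = Mul(3, v)
Function('r')(p, S) = Mul(2, S) (Function('r')(p, S) = Add(Mul(3, S), Mul(-1, S)) = Mul(2, S))
Function('C')(P) = Add(6, P) (Function('C')(P) = Add(P, 6) = Add(6, P))
Mul(Mul(-8, 11), Function('g')(Function('r')(-3, 4), Function('C')(-5))) = Mul(Mul(-8, 11), Mul(2, 4)) = Mul(-88, 8) = -704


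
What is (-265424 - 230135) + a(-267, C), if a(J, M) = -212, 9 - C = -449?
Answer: -495771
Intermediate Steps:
C = 458 (C = 9 - 1*(-449) = 9 + 449 = 458)
(-265424 - 230135) + a(-267, C) = (-265424 - 230135) - 212 = -495559 - 212 = -495771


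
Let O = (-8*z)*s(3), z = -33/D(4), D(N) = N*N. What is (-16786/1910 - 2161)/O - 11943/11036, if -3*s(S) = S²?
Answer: 14869099907/347799540 ≈ 42.752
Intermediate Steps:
D(N) = N²
z = -33/16 (z = -33/(4²) = -33/16 ≈ -2.0625)
s(S) = -S²/3
O = -99/2 (O = (-8*(-33/16))*(-⅓*3²) = 33*(-⅓*9)/2 = (33/2)*(-3) = -99/2 ≈ -49.500)
(-16786/1910 - 2161)/O - 11943/11036 = (-16786/1910 - 2161)/(-99/2) - 11943/11036 = (-16786*1/1910 - 2161)*(-2/99) - 11943*1/11036 = (-8393/955 - 2161)*(-2/99) - 11943/11036 = -2072148/955*(-2/99) - 11943/11036 = 1381432/31515 - 11943/11036 = 14869099907/347799540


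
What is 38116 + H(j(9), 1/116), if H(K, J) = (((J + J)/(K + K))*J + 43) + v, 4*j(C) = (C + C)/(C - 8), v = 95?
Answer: 2316356209/60552 ≈ 38254.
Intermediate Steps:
j(C) = C/(2*(-8 + C)) (j(C) = ((C + C)/(C - 8))/4 = ((2*C)/(-8 + C))/4 = (2*C/(-8 + C))/4 = C/(2*(-8 + C)))
H(K, J) = 138 + J²/K (H(K, J) = (((J + J)/(K + K))*J + 43) + 95 = (((2*J)/((2*K)))*J + 43) + 95 = (((2*J)*(1/(2*K)))*J + 43) + 95 = ((J/K)*J + 43) + 95 = (J²/K + 43) + 95 = (43 + J²/K) + 95 = 138 + J²/K)
38116 + H(j(9), 1/116) = 38116 + (138 + (1/116)²/(((½)*9/(-8 + 9)))) = 38116 + (138 + (1/116)²/(((½)*9/1))) = 38116 + (138 + 1/(13456*(((½)*9*1)))) = 38116 + (138 + 1/(13456*(9/2))) = 38116 + (138 + (1/13456)*(2/9)) = 38116 + (138 + 1/60552) = 38116 + 8356177/60552 = 2316356209/60552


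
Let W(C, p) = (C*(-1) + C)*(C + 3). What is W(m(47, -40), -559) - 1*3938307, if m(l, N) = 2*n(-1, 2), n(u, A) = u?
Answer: -3938307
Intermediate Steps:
m(l, N) = -2 (m(l, N) = 2*(-1) = -2)
W(C, p) = 0 (W(C, p) = (-C + C)*(3 + C) = 0*(3 + C) = 0)
W(m(47, -40), -559) - 1*3938307 = 0 - 1*3938307 = 0 - 3938307 = -3938307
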